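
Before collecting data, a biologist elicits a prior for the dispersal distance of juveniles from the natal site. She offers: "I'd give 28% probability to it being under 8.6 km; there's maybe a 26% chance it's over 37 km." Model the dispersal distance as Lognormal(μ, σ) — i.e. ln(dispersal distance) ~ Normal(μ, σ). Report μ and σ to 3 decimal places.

μ ≈ 2.845, σ ≈ 1.190

If T ~ Lognormal(μ,σ) then ln T ~ Normal(μ,σ), so the p-quantile of ln T is μ + z_p·σ.
ln(8.6) = 2.152 and ln(37) = 3.611; z_{0.28} = -0.5828, z_{0.74} = 0.6433.
σ = (3.611 − 2.152)/(0.6433 − (-0.5828)) = 1.190.
μ = 2.152 − (-0.5828)·1.190 = 2.845.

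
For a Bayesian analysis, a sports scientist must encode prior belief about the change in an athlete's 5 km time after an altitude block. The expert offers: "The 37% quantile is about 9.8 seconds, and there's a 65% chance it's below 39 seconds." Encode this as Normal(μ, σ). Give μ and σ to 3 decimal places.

The p-quantile of Normal(μ,σ) is μ + z_p·σ, with z_{0.37} = -0.3319 and z_{0.65} = 0.3853.
Eliminate σ: μ = (z₂·x₁ − z₁·x₂)/(z₂ − z₁) = (0.3853·9.8 − (-0.3319)·39)/0.7172 = 23.312.
Then σ = (x₂ − x₁)/(z₂ − z₁) = (39 − 9.8)/0.7172 = 40.715.

μ = 23.312, σ = 40.715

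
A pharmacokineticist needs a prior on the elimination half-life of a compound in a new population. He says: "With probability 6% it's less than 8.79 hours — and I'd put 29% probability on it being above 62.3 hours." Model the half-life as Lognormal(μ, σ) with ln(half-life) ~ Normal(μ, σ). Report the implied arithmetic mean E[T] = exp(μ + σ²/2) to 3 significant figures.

If T ~ Lognormal(μ,σ) then ln T ~ Normal(μ,σ), so the p-quantile of ln T is μ + z_p·σ.
ln(8.79) = 2.174 and ln(62.3) = 4.132; z_{0.06} = -1.555, z_{0.71} = 0.5534.
σ = (4.132 − 2.174)/(0.5534 − (-1.555)) = 0.929.
μ = 2.174 − (-1.555)·0.929 = 3.618.
E[T] = exp(μ + σ²/2) = exp(3.618 + 0.4315) = 57.4 hours.

E[T] ≈ 57.4 hours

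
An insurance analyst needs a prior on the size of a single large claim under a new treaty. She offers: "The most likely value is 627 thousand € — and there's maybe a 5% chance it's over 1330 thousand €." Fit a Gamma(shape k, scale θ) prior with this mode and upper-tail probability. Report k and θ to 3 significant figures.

k ≈ 5.88, θ ≈ 128

Gamma(k,θ) with k>1 has mode (k−1)θ, so θ = 627/(k−1).
Need P(X < 1330) = 0.95 with θ tied to k this way. Start at k = 2, θ = 627: P(X<1330) ≈ 0.626.
Too low — raise k to concentrate. Iterating converges to k ≈ 5.88.
Then θ = 627/(5.88−1) ≈ 128.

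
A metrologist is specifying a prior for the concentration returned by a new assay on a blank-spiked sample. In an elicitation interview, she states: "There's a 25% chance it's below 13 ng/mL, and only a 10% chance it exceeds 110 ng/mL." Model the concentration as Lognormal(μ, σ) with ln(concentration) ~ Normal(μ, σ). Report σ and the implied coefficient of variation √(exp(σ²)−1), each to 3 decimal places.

σ ≈ 1.092, CV ≈ 1.514

If T ~ Lognormal(μ,σ) then ln T ~ Normal(μ,σ), so the p-quantile of ln T is μ + z_p·σ.
ln(13) = 2.565 and ln(110) = 4.7; z_{0.25} = -0.6745, z_{0.9} = 1.282.
σ = (4.7 − 2.565)/(1.282 − (-0.6745)) = 1.092.
μ = 2.565 − (-0.6745)·1.092 = 3.301.
CV = √(exp(σ²)−1) = √(exp(1.1919)−1) = 1.514.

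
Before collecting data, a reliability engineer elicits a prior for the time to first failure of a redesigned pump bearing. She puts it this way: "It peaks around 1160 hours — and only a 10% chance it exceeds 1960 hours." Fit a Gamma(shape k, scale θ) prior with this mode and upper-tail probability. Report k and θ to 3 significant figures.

Gamma(k,θ) with k>1 has mode (k−1)θ, so θ = 1160/(k−1).
Need P(X < 1960) = 0.9 with θ tied to k this way. Start at k = 2, θ = 1160: P(X<1960) ≈ 0.504.
Too low — raise k to concentrate. Iterating converges to k ≈ 7.88.
Then θ = 1160/(7.88−1) ≈ 169.

k ≈ 7.88, θ ≈ 169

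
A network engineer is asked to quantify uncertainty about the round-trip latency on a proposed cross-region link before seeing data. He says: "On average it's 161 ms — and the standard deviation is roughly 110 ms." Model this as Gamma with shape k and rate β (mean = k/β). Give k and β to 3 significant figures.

For Gamma(k, rate β): mean = k/β, variance = k/β², so CV = 1/√k.
CV = SD/mean = 110/161 = 0.6832, hence k = 1/CV² = 2.14.
Then β = k/mean = 2.14/161 = 0.0133.

k ≈ 2.14, β ≈ 0.0133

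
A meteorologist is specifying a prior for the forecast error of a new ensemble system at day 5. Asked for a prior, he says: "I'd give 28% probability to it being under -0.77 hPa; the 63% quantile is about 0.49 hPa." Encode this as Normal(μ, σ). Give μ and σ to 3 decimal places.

μ = 0.033, σ = 1.378

The p-quantile of Normal(μ,σ) is μ + z_p·σ, with z_{0.28} = -0.5828 and z_{0.63} = 0.3319.
Eliminate σ: μ = (z₂·x₁ − z₁·x₂)/(z₂ − z₁) = (0.3319·-0.77 − (-0.5828)·0.49)/0.9147 = 0.033.
Then σ = (x₂ − x₁)/(z₂ − z₁) = (0.49 − -0.77)/0.9147 = 1.378.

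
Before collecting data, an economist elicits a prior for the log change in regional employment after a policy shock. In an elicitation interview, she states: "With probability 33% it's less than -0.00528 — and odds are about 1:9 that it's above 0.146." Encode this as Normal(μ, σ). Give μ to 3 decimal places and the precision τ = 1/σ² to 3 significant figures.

μ = 0.033, τ = 129

The p-quantile of Normal(μ,σ) is μ + z_p·σ, with z_{0.33} = -0.4399 and z_{0.9} = 1.282.
Eliminate σ: μ = (z₂·x₁ − z₁·x₂)/(z₂ − z₁) = (1.282·-0.00528 − (-0.4399)·0.146)/1.721 = 0.033.
Then σ = (x₂ − x₁)/(z₂ − z₁) = (0.146 − -0.00528)/1.721 = 0.088.
Precision τ = 1/σ² = 1/0.08788² = 129.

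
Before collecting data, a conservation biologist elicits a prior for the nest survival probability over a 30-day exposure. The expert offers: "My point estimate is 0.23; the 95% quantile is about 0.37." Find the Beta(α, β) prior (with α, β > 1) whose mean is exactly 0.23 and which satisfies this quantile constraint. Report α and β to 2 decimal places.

With mean 0.23 fixed, write α = 0.23s, β = 0.77s where s = α+β.
Need P(θ < 0.37) = 0.95 under Beta(0.23s, 0.77s). Normal approximation: (q−m)/√(m(1−m)/s) ≈ z_{0.95} = 1.64, so s ≈ 0.23·0.77·(1.64)²/(0.37−0.23)² = 24.4.
At s = 24.4: P(θ<0.37) ≈ 0.940. Adjusting to match 0.95 gives s ≈ 27.63.
So α = 0.23·27.63 ≈ 6.36, β = 0.77·27.63 ≈ 21.28.

α ≈ 6.36, β ≈ 21.28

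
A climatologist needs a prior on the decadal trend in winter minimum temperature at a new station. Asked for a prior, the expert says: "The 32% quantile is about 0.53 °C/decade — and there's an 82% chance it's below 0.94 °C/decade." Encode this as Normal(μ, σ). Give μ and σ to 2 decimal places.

For Normal(μ,σ), the p-quantile is μ + z_p·σ. Here z_{0.32} = -0.4677, z_{0.82} = 0.9154.
So 0.53 = μ − 0.4677σ and 0.94 = μ + 0.9154σ.
Subtracting: σ = (0.94 − 0.53)/(0.9154 − (-0.4677)) = 0.30.
Then μ = 0.53 − (-0.4677)·0.30 = 0.67.

μ = 0.67, σ = 0.30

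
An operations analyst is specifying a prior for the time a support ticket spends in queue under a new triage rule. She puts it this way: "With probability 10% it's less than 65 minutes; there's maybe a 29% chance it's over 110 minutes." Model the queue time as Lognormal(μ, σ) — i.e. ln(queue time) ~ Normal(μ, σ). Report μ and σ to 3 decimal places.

μ ≈ 4.542, σ ≈ 0.287

If T ~ Lognormal(μ,σ) then ln T ~ Normal(μ,σ), so the p-quantile of ln T is μ + z_p·σ.
ln(65) = 4.174 and ln(110) = 4.7; z_{0.1} = -1.282, z_{0.71} = 0.5534.
σ = (4.7 − 4.174)/(0.5534 − (-1.282)) = 0.287.
μ = 4.174 − (-1.282)·0.287 = 4.542.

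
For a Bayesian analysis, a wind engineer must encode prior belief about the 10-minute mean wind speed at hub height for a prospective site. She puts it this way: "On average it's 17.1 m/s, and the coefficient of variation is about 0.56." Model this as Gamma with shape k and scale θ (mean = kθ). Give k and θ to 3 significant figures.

k ≈ 3.19, θ ≈ 5.36

For Gamma(k, scale θ): mean = kθ, variance = kθ², so CV = 1/√k.
CV = 0.56, hence k = 1/CV² = 3.19.
Then θ = mean/k = 17.1/3.19 = 5.36.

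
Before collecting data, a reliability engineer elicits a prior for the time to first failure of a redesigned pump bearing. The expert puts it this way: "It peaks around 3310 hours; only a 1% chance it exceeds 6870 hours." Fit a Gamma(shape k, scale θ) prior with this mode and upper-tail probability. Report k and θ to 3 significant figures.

k ≈ 10.1, θ ≈ 362

Gamma(k,θ) with k>1 has mode (k−1)θ, so θ = 3310/(k−1).
Need P(X < 6870) = 0.99 with θ tied to k this way. Start at k = 2, θ = 3310: P(X<6870) ≈ 0.614.
Too low — raise k to concentrate. Iterating converges to k ≈ 10.1.
Then θ = 3310/(10.1−1) ≈ 362.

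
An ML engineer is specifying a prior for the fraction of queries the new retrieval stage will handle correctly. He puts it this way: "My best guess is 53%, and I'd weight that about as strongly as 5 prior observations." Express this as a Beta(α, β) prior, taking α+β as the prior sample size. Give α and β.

α = 2.65, β = 2.35

Under the effective-sample-size interpretation, Beta(α, β) has prior mean α/(α+β) and prior sample size α+β.
So α+β = 5 and α/(α+β) = 0.53, giving α = 0.53·5 = 2.65 and β = 5 − 2.65 = 2.35.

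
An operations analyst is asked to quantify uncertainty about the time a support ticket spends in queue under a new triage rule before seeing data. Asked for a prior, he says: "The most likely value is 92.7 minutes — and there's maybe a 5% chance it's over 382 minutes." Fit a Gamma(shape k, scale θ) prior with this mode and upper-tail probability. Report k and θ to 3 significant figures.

k ≈ 2.25, θ ≈ 74.3

Gamma(k,θ) with k>1 has mode (k−1)θ, so θ = 92.7/(k−1).
Need P(X < 382) = 0.95 with θ tied to k this way. Start at k = 2, θ = 92.7: P(X<382) ≈ 0.917.
Too low — raise k to concentrate. Iterating converges to k ≈ 2.25.
Then θ = 92.7/(2.25−1) ≈ 74.3.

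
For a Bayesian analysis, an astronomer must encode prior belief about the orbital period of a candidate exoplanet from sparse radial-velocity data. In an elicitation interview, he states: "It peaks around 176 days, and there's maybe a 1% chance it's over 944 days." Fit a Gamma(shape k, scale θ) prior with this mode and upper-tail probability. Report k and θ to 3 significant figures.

Gamma(k,θ) with k>1 has mode (k−1)θ, so θ = 176/(k−1).
Need P(X < 944) = 0.99 with θ tied to k this way. Start at k = 2, θ = 176: P(X<944) ≈ 0.970.
Too low — raise k to concentrate. Iterating converges to k ≈ 2.36.
Then θ = 176/(2.36−1) ≈ 129.

k ≈ 2.36, θ ≈ 129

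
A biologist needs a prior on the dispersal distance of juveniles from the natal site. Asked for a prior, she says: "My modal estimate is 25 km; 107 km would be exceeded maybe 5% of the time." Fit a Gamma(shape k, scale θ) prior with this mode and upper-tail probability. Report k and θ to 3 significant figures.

Gamma(k,θ) with k>1 has mode (k−1)θ, so θ = 25/(k−1).
Need P(X < 107) = 0.95 with θ tied to k this way. Start at k = 2, θ = 25: P(X<107) ≈ 0.927.
Too low — raise k to concentrate. Iterating converges to k ≈ 2.17.
Then θ = 25/(2.17−1) ≈ 21.3.

k ≈ 2.17, θ ≈ 21.3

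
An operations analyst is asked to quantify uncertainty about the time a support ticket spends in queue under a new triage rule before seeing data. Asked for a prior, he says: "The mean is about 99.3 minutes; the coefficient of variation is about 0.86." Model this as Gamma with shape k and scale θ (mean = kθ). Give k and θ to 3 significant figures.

k ≈ 1.35, θ ≈ 73.4

For Gamma(k, scale θ): mean = kθ, variance = kθ², so CV = 1/√k.
CV = 0.86, hence k = 1/CV² = 1.35.
Then θ = mean/k = 99.3/1.35 = 73.4.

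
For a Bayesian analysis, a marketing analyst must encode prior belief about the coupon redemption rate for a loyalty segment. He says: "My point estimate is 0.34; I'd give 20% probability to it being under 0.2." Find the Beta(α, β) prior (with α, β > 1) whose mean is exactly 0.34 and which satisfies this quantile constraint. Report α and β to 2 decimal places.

With mean 0.34 fixed, write α = 0.34s, β = 0.66s where s = α+β.
Need P(θ < 0.2) = 0.2 under Beta(0.34s, 0.66s). Normal approximation: (q−m)/√(m(1−m)/s) ≈ z_{0.2} = -0.842, so s ≈ 0.34·0.66·(-0.842)²/(0.2−0.34)² = 8.1.
At s = 8.1: P(θ<0.2) ≈ 0.206. Adjusting to match 0.2 gives s ≈ 8.42.
So α = 0.34·8.42 ≈ 2.86, β = 0.66·8.42 ≈ 5.56.

α ≈ 2.86, β ≈ 5.56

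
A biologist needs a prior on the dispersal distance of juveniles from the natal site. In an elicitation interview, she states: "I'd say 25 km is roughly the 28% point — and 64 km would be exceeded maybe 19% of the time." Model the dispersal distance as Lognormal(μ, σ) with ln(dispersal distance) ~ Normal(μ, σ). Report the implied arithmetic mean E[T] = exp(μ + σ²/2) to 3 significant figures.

E[T] ≈ 44.7 km

If T ~ Lognormal(μ,σ) then ln T ~ Normal(μ,σ), so the p-quantile of ln T is μ + z_p·σ.
ln(25) = 3.219 and ln(64) = 4.159; z_{0.28} = -0.5828, z_{0.81} = 0.8779.
σ = (4.159 − 3.219)/(0.8779 − (-0.5828)) = 0.644.
μ = 3.219 − (-0.5828)·0.644 = 3.594.
E[T] = exp(μ + σ²/2) = exp(3.594 + 0.2071) = 44.7 km.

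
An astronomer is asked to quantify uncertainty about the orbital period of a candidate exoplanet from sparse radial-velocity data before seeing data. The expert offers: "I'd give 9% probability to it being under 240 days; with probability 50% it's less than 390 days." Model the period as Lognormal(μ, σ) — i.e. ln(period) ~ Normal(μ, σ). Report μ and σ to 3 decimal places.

μ ≈ 5.966, σ ≈ 0.362

If T ~ Lognormal(μ,σ) then ln T ~ Normal(μ,σ), so the p-quantile of ln T is μ + z_p·σ.
ln(240) = 5.481 and ln(390) = 5.966; z_{0.09} = -1.341, z_{0.5} = 0.
σ = (5.966 − 5.481)/(0 − (-1.341)) = 0.362.
μ = 5.481 − (-1.341)·0.362 = 5.966.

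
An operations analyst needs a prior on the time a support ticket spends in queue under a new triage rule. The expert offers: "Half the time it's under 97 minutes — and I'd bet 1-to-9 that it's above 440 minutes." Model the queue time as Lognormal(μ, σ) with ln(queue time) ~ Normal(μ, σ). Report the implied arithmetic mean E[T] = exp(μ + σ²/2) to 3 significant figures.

E[T] ≈ 195 minutes

If T ~ Lognormal(μ,σ) then ln T ~ Normal(μ,σ), so the p-quantile of ln T is μ + z_p·σ.
ln(97) = 4.575 and ln(440) = 6.087; z_{0.5} = 0, z_{0.9} = 1.282.
σ = (6.087 − 4.575)/(1.282 − (0)) = 1.180.
μ = 4.575 − (0)·1.180 = 4.575.
E[T] = exp(μ + σ²/2) = exp(4.575 + 0.6960) = 195 minutes.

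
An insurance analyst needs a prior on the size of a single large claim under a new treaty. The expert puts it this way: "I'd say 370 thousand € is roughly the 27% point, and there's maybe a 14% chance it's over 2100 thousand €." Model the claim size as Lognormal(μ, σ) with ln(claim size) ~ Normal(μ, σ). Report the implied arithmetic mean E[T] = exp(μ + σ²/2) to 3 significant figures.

E[T] ≈ 1170 thousand €

If T ~ Lognormal(μ,σ) then ln T ~ Normal(μ,σ), so the p-quantile of ln T is μ + z_p·σ.
ln(370) = 5.914 and ln(2100) = 7.65; z_{0.27} = -0.6128, z_{0.86} = 1.08.
σ = (7.65 − 5.914)/(1.08 − (-0.6128)) = 1.025.
μ = 5.914 − (-0.6128)·1.025 = 6.542.
E[T] = exp(μ + σ²/2) = exp(6.542 + 0.5258) = 1170 thousand €.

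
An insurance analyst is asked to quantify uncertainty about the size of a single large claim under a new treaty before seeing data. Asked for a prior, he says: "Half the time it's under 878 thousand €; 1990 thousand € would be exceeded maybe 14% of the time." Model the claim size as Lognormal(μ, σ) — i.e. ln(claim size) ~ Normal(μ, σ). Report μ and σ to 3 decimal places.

If T ~ Lognormal(μ,σ) then ln T ~ Normal(μ,σ), so the p-quantile of ln T is μ + z_p·σ.
ln(878) = 6.778 and ln(1990) = 7.596; z_{0.5} = 0, z_{0.86} = 1.08.
σ = (7.596 − 6.778)/(1.08 − (0)) = 0.757.
μ = 6.778 − (0)·0.757 = 6.778.

μ ≈ 6.778, σ ≈ 0.757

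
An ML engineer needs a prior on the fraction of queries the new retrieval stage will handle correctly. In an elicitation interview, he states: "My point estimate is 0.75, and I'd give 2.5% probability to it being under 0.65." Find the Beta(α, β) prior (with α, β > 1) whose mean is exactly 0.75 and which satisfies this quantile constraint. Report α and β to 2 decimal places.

α ≈ 59.80, β ≈ 19.93

With mean 0.75 fixed, write α = 0.75s, β = 0.25s where s = α+β.
Need P(θ < 0.65) = 0.025 under Beta(0.75s, 0.25s). Normal approximation: (q−m)/√(m(1−m)/s) ≈ z_{0.025} = -1.96, so s ≈ 0.75·0.25·(-1.96)²/(0.65−0.75)² = 72.0.
At s = 72.0: P(θ<0.65) ≈ 0.031. Adjusting to match 0.025 gives s ≈ 79.73.
So α = 0.75·79.73 ≈ 59.80, β = 0.25·79.73 ≈ 19.93.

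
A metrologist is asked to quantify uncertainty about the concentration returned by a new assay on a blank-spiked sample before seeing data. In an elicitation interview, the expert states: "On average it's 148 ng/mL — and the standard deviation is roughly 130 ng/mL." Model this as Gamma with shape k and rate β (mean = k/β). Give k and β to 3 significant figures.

k ≈ 1.3, β ≈ 0.00876

For Gamma(k, rate β): mean = k/β, variance = k/β², so CV = 1/√k.
CV = SD/mean = 130/148 = 0.8784, hence k = 1/CV² = 1.3.
Then β = k/mean = 1.3/148 = 0.00876.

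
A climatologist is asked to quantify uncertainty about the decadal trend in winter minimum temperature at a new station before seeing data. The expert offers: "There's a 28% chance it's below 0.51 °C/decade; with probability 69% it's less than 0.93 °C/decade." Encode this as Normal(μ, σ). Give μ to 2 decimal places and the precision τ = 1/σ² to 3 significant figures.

μ = 0.74, τ = 6.6

For Normal(μ,σ), the p-quantile is μ + z_p·σ. Here z_{0.28} = -0.5828, z_{0.69} = 0.4959.
So 0.51 = μ − 0.5828σ and 0.93 = μ + 0.4959σ.
Subtracting: σ = (0.93 − 0.51)/(0.4959 − (-0.5828)) = 0.39.
Then μ = 0.51 − (-0.5828)·0.39 = 0.74.
Precision τ = 1/σ² = 1/0.3894² = 6.6.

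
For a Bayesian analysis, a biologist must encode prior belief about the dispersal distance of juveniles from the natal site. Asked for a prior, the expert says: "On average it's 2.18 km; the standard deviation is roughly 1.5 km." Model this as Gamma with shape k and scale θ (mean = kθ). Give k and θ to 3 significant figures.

k ≈ 2.11, θ ≈ 1.03

For Gamma(k, scale θ): mean = kθ, variance = kθ², so CV = 1/√k.
CV = SD/mean = 1.5/2.18 = 0.6881, hence k = 1/CV² = 2.11.
Then θ = mean/k = 2.18/2.11 = 1.03.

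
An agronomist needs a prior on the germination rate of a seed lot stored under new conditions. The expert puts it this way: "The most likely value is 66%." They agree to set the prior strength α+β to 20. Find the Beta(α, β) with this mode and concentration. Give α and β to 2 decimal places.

α = 12.88, β = 7.12

For α,β > 1 the Beta mode is (α−1)/(α+β−2). With α+β = 20, the mode is (α−1)/18.
Set (α−1)/18 = 0.66 → α = 1 + 0.66·18 = 12.88.
β = 20 − α = 7.12.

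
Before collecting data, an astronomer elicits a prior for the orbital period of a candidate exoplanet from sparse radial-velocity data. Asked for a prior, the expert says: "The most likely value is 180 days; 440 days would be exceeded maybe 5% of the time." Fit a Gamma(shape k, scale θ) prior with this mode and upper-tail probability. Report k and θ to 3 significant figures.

k ≈ 4.41, θ ≈ 52.8

Gamma(k,θ) with k>1 has mode (k−1)θ, so θ = 180/(k−1).
Need P(X < 440) = 0.95 with θ tied to k this way. Start at k = 2, θ = 180: P(X<440) ≈ 0.701.
Too low — raise k to concentrate. Iterating converges to k ≈ 4.41.
Then θ = 180/(4.41−1) ≈ 52.8.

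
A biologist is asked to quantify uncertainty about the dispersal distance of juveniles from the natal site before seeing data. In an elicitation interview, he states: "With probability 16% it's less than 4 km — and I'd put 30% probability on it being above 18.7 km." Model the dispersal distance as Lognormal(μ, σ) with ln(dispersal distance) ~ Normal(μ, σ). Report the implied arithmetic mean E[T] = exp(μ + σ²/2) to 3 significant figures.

E[T] ≈ 18.4 km

If T ~ Lognormal(μ,σ) then ln T ~ Normal(μ,σ), so the p-quantile of ln T is μ + z_p·σ.
ln(4) = 1.386 and ln(18.7) = 2.929; z_{0.16} = -0.9945, z_{0.7} = 0.5244.
σ = (2.929 − 1.386)/(0.5244 − (-0.9945)) = 1.015.
μ = 1.386 − (-0.9945)·1.015 = 2.396.
E[T] = exp(μ + σ²/2) = exp(2.396 + 0.5155) = 18.4 km.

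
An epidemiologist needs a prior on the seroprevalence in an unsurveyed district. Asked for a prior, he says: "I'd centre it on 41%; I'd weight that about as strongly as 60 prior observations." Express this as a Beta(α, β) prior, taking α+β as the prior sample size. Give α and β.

α = 24.6, β = 35.4

Under the effective-sample-size interpretation, Beta(α, β) has prior mean α/(α+β) and prior sample size α+β.
So α+β = 60 and α/(α+β) = 0.41, giving α = 0.41·60 = 24.6 and β = 60 − 24.6 = 35.4.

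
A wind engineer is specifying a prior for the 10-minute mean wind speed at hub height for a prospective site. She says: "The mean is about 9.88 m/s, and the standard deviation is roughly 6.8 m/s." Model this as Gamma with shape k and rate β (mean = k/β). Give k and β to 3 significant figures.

For Gamma(k, rate β): mean = k/β, variance = k/β², so CV = 1/√k.
CV = SD/mean = 6.8/9.88 = 0.6883, hence k = 1/CV² = 2.11.
Then β = k/mean = 2.11/9.88 = 0.214.

k ≈ 2.11, β ≈ 0.214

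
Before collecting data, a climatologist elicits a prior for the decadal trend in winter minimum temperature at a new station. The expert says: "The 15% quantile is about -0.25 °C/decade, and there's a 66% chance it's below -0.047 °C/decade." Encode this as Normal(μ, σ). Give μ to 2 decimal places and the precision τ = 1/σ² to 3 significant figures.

μ = -0.10, τ = 50.9

The p-quantile of Normal(μ,σ) is μ + z_p·σ, with z_{0.15} = -1.036 and z_{0.66} = 0.4125.
Eliminate σ: μ = (z₂·x₁ − z₁·x₂)/(z₂ − z₁) = (0.4125·-0.25 − (-1.036)·-0.047)/1.449 = -0.10.
Then σ = (x₂ − x₁)/(z₂ − z₁) = (-0.047 − -0.25)/1.449 = 0.14.
Precision τ = 1/σ² = 1/0.1401² = 50.9.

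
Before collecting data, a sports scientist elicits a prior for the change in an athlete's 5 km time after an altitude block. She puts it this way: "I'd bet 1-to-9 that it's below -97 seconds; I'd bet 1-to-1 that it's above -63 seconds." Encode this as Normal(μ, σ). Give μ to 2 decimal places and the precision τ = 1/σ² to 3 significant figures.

For Normal(μ,σ), the p-quantile is μ + z_p·σ. Here z_{0.1} = -1.282, z_{0.5} = 0.
So -97 = μ − 1.282σ and -63 = μ + 0σ.
Subtracting: σ = (-63 − -97)/(0 − (-1.282)) = 26.53.
Then μ = -97 − (-1.282)·26.53 = -63.00.
Precision τ = 1/σ² = 1/26.53² = 0.00142.

μ = -63.00, τ = 0.00142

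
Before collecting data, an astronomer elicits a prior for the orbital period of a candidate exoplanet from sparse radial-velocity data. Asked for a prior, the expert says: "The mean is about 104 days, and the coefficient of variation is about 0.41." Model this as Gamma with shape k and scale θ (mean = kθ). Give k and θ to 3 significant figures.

For Gamma(k, scale θ): mean = kθ, variance = kθ², so CV = 1/√k.
CV = 0.41, hence k = 1/CV² = 5.95.
Then θ = mean/k = 104/5.95 = 17.5.

k ≈ 5.95, θ ≈ 17.5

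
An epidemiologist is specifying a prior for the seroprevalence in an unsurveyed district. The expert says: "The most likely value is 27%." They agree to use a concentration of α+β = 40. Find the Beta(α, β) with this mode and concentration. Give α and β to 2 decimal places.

α = 11.26, β = 28.74

For α,β > 1 the Beta mode is (α−1)/(α+β−2). With α+β = 40, the mode is (α−1)/38.
Set (α−1)/38 = 0.27 → α = 1 + 0.27·38 = 11.26.
β = 40 − α = 28.74.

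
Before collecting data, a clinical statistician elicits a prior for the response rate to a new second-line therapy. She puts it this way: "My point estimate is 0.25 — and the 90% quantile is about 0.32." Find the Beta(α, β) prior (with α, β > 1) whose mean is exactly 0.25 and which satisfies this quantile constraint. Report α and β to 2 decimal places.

With mean 0.25 fixed, write α = 0.25s, β = 0.75s where s = α+β.
Need P(θ < 0.32) = 0.9 under Beta(0.25s, 0.75s). Normal approximation: (q−m)/√(m(1−m)/s) ≈ z_{0.9} = 1.28, so s ≈ 0.25·0.75·(1.28)²/(0.32−0.25)² = 62.8.
At s = 62.8: P(θ<0.32) ≈ 0.896. Adjusting to match 0.9 gives s ≈ 65.24.
So α = 0.25·65.24 ≈ 16.31, β = 0.75·65.24 ≈ 48.93.

α ≈ 16.31, β ≈ 48.93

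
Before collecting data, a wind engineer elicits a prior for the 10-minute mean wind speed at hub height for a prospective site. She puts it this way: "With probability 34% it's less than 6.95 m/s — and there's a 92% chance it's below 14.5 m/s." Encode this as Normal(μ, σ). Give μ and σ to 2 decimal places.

μ = 8.66, σ = 4.15

For Normal(μ,σ), the p-quantile is μ + z_p·σ. Here z_{0.34} = -0.4125, z_{0.92} = 1.405.
So 6.95 = μ − 0.4125σ and 14.5 = μ + 1.405σ.
Subtracting: σ = (14.5 − 6.95)/(1.405 − (-0.4125)) = 4.15.
Then μ = 6.95 − (-0.4125)·4.15 = 8.66.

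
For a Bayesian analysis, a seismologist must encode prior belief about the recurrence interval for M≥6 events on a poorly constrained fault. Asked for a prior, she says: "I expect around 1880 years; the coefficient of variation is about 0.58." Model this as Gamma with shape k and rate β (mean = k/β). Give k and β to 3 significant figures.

k ≈ 2.97, β ≈ 0.00158

For Gamma(k, rate β): mean = k/β, variance = k/β², so CV = 1/√k.
CV = 0.58, hence k = 1/CV² = 2.97.
Then β = k/mean = 2.97/1880 = 0.00158.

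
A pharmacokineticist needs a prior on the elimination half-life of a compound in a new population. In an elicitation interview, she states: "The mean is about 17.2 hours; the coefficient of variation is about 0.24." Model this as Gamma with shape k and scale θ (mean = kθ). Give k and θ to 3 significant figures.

k ≈ 17.4, θ ≈ 0.991

For Gamma(k, scale θ): mean = kθ, variance = kθ², so CV = 1/√k.
CV = 0.24, hence k = 1/CV² = 17.4.
Then θ = mean/k = 17.2/17.4 = 0.991.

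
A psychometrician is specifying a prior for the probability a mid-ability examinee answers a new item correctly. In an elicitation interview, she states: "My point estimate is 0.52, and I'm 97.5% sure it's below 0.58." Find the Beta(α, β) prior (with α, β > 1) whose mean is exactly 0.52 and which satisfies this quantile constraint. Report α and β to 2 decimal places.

α ≈ 137.09, β ≈ 126.55

With mean 0.52 fixed, write α = 0.52s, β = 0.48s where s = α+β.
Need P(θ < 0.58) = 0.975 under Beta(0.52s, 0.48s). Normal approximation: (q−m)/√(m(1−m)/s) ≈ z_{0.975} = 1.96, so s ≈ 0.52·0.48·(1.96)²/(0.58−0.52)² = 266.3.
At s = 266.3: P(θ<0.58) ≈ 0.976. Adjusting to match 0.975 gives s ≈ 263.64.
So α = 0.52·263.64 ≈ 137.09, β = 0.48·263.64 ≈ 126.55.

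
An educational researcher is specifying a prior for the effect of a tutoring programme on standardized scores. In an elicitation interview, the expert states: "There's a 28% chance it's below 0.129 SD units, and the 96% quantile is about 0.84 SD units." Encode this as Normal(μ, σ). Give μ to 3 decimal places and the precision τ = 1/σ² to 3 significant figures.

For Normal(μ,σ), the p-quantile is μ + z_p·σ. Here z_{0.28} = -0.5828, z_{0.96} = 1.751.
So 0.129 = μ − 0.5828σ and 0.84 = μ + 1.751σ.
Subtracting: σ = (0.84 − 0.129)/(1.751 − (-0.5828)) = 0.305.
Then μ = 0.129 − (-0.5828)·0.305 = 0.307.
Precision τ = 1/σ² = 1/0.3047² = 10.8.

μ = 0.307, τ = 10.8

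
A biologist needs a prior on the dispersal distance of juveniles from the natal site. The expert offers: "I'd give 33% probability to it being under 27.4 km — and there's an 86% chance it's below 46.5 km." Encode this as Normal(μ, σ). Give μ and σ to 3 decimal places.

μ = 32.927, σ = 12.564

The p-quantile of Normal(μ,σ) is μ + z_p·σ, with z_{0.33} = -0.4399 and z_{0.86} = 1.08.
Eliminate σ: μ = (z₂·x₁ − z₁·x₂)/(z₂ − z₁) = (1.08·27.4 − (-0.4399)·46.5)/1.52 = 32.927.
Then σ = (x₂ − x₁)/(z₂ − z₁) = (46.5 − 27.4)/1.52 = 12.564.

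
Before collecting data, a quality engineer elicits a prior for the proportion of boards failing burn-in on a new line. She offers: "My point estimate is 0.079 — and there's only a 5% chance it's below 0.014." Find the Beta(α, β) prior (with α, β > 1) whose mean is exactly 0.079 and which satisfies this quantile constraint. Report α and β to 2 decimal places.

α ≈ 1.91, β ≈ 22.29

With mean 0.079 fixed, write α = 0.079s, β = 0.921s where s = α+β.
Need P(θ < 0.014) = 0.05 under Beta(0.079s, 0.921s). Normal approximation: (q−m)/√(m(1−m)/s) ≈ z_{0.05} = -1.64, so s ≈ 0.079·0.921·(-1.64)²/(0.014−0.079)² = 46.6.
At s = 46.6: P(θ<0.014) ≈ 0.007. Adjusting to match 0.05 gives s ≈ 24.20.
So α = 0.079·24.20 ≈ 1.91, β = 0.921·24.20 ≈ 22.29.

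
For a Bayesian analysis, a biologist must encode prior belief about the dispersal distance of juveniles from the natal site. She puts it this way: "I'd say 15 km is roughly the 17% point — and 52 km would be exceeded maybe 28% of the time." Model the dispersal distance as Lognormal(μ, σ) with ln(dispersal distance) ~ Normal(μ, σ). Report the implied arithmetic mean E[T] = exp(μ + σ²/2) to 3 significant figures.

If T ~ Lognormal(μ,σ) then ln T ~ Normal(μ,σ), so the p-quantile of ln T is μ + z_p·σ.
ln(15) = 2.708 and ln(52) = 3.951; z_{0.17} = -0.9542, z_{0.72} = 0.5828.
σ = (3.951 − 2.708)/(0.5828 − (-0.9542)) = 0.809.
μ = 2.708 − (-0.9542)·0.809 = 3.480.
E[T] = exp(μ + σ²/2) = exp(3.480 + 0.3271) = 45 km.

E[T] ≈ 45 km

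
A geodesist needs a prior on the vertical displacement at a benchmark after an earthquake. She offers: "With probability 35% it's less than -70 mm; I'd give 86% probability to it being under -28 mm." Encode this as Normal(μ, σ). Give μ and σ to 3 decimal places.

The p-quantile of Normal(μ,σ) is μ + z_p·σ, with z_{0.35} = -0.3853 and z_{0.86} = 1.08.
Eliminate σ: μ = (z₂·x₁ − z₁·x₂)/(z₂ − z₁) = (1.08·-70 − (-0.3853)·-28)/1.466 = -58.958.
Then σ = (x₂ − x₁)/(z₂ − z₁) = (-28 − -70)/1.466 = 28.656.

μ = -58.958, σ = 28.656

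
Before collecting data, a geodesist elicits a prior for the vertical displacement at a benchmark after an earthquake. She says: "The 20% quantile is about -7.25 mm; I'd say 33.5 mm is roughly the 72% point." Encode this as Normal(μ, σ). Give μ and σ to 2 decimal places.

For Normal(μ,σ), the p-quantile is μ + z_p·σ. Here z_{0.2} = -0.8416, z_{0.72} = 0.5828.
So -7.25 = μ − 0.8416σ and 33.5 = μ + 0.5828σ.
Subtracting: σ = (33.5 − -7.25)/(0.5828 − (-0.8416)) = 28.61.
Then μ = -7.25 − (-0.8416)·28.61 = 16.83.

μ = 16.83, σ = 28.61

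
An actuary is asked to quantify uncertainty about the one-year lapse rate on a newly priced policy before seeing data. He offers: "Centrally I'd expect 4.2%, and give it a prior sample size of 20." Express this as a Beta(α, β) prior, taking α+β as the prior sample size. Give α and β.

α = 0.84, β = 19.16

Under the effective-sample-size interpretation, Beta(α, β) has prior mean α/(α+β) and prior sample size α+β.
So α+β = 20 and α/(α+β) = 0.042, giving α = 0.042·20 = 0.84 and β = 20 − 0.84 = 19.16.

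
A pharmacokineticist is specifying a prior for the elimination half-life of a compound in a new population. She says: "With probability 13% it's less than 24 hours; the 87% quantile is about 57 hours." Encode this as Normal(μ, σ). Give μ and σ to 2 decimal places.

μ = 40.50, σ = 14.65

The p-quantile of Normal(μ,σ) is μ + z_p·σ, with z_{0.13} = -1.126 and z_{0.87} = 1.126.
Eliminate σ: μ = (z₂·x₁ − z₁·x₂)/(z₂ − z₁) = (1.126·24 − (-1.126)·57)/2.253 = 40.50.
Then σ = (x₂ − x₁)/(z₂ − z₁) = (57 − 24)/2.253 = 14.65.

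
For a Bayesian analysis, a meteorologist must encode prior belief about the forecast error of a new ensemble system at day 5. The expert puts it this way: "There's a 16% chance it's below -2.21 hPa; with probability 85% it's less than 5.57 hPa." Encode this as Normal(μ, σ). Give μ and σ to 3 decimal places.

μ = 1.600, σ = 3.831

For Normal(μ,σ), the p-quantile is μ + z_p·σ. Here z_{0.16} = -0.9945, z_{0.85} = 1.036.
So -2.21 = μ − 0.9945σ and 5.57 = μ + 1.036σ.
Subtracting: σ = (5.57 − -2.21)/(1.036 − (-0.9945)) = 3.831.
Then μ = -2.21 − (-0.9945)·3.831 = 1.600.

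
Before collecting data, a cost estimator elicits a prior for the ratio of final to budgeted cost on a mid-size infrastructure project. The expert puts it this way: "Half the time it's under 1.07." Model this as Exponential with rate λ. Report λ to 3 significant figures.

λ ≈ 0.648

Exponential median = ln 2 / λ, so λ = ln 2 / 1.07 = 0.648.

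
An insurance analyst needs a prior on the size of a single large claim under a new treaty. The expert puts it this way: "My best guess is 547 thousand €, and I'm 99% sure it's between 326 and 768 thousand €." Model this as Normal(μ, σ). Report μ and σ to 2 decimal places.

A symmetric 99% interval runs μ ± z·σ with z = 2.576.
Half-width = 221, so σ = 221/2.576 = 85.80.
μ is the stated best guess, 547.00.

μ = 547.00, σ = 85.80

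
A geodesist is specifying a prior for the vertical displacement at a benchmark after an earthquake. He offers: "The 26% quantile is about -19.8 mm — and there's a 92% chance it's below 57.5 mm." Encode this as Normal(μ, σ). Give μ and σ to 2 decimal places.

For Normal(μ,σ), the p-quantile is μ + z_p·σ. Here z_{0.26} = -0.6433, z_{0.92} = 1.405.
So -19.8 = μ − 0.6433σ and 57.5 = μ + 1.405σ.
Subtracting: σ = (57.5 − -19.8)/(1.405 − (-0.6433)) = 37.74.
Then μ = -19.8 − (-0.6433)·37.74 = 4.48.

μ = 4.48, σ = 37.74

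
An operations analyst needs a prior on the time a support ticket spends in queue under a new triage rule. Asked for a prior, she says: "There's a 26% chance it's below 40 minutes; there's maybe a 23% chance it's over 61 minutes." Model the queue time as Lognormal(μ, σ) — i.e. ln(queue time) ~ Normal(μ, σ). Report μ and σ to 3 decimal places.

If T ~ Lognormal(μ,σ) then ln T ~ Normal(μ,σ), so the p-quantile of ln T is μ + z_p·σ.
ln(40) = 3.689 and ln(61) = 4.111; z_{0.26} = -0.6433, z_{0.77} = 0.7388.
σ = (4.111 − 3.689)/(0.7388 − (-0.6433)) = 0.305.
μ = 3.689 − (-0.6433)·0.305 = 3.885.

μ ≈ 3.885, σ ≈ 0.305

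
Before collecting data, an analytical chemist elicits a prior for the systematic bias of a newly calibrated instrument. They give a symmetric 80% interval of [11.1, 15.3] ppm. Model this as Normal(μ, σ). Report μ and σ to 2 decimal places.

μ = 13.20, σ = 1.64

A symmetric 80% interval runs μ ± z·σ with z = 1.282.
Half-width = 2.1, so σ = 2.1/1.282 = 1.64.
μ is the interval midpoint, 13.20.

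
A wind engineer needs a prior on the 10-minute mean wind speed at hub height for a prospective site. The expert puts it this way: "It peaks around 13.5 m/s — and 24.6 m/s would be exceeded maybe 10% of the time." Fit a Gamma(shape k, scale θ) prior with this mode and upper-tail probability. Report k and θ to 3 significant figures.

Gamma(k,θ) with k>1 has mode (k−1)θ, so θ = 13.5/(k−1).
Need P(X < 24.6) = 0.9 with θ tied to k this way. Start at k = 2, θ = 13.5: P(X<24.6) ≈ 0.544.
Too low — raise k to concentrate. Iterating converges to k ≈ 6.29.
Then θ = 13.5/(6.29−1) ≈ 2.55.

k ≈ 6.29, θ ≈ 2.55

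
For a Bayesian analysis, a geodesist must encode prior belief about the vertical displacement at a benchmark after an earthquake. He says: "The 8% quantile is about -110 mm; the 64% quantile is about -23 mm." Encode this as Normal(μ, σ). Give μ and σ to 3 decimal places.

For Normal(μ,σ), the p-quantile is μ + z_p·σ. Here z_{0.08} = -1.405, z_{0.64} = 0.3585.
So -110 = μ − 1.405σ and -23 = μ + 0.3585σ.
Subtracting: σ = (-23 − -110)/(0.3585 − (-1.405)) = 49.333.
Then μ = -110 − (-1.405)·49.333 = -40.684.

μ = -40.684, σ = 49.333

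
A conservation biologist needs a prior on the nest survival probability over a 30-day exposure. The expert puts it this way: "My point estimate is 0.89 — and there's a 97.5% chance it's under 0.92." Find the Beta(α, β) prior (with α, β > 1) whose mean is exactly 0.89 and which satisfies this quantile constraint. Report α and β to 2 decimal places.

With mean 0.89 fixed, write α = 0.89s, β = 0.11s where s = α+β.
Need P(θ < 0.92) = 0.975 under Beta(0.89s, 0.11s). Normal approximation: (q−m)/√(m(1−m)/s) ≈ z_{0.975} = 1.96, so s ≈ 0.89·0.11·(1.96)²/(0.92−0.89)² = 417.9.
At s = 417.9: P(θ<0.92) ≈ 0.982. Adjusting to match 0.975 gives s ≈ 364.14.
So α = 0.89·364.14 ≈ 324.09, β = 0.11·364.14 ≈ 40.06.

α ≈ 324.09, β ≈ 40.06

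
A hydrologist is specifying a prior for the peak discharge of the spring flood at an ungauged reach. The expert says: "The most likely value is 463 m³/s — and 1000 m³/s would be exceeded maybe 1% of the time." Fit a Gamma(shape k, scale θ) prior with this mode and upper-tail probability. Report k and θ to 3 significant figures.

Gamma(k,θ) with k>1 has mode (k−1)θ, so θ = 463/(k−1).
Need P(X < 1000) = 0.99 with θ tied to k this way. Start at k = 2, θ = 463: P(X<1000) ≈ 0.636.
Too low — raise k to concentrate. Iterating converges to k ≈ 9.16.
Then θ = 463/(9.16−1) ≈ 56.7.

k ≈ 9.16, θ ≈ 56.7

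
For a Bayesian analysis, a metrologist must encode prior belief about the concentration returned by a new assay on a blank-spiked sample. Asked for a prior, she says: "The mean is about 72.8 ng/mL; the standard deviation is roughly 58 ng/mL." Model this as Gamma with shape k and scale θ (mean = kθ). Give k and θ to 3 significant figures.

k ≈ 1.58, θ ≈ 46.2

For Gamma(k, scale θ): mean = kθ, variance = kθ², so CV = 1/√k.
CV = SD/mean = 58/72.8 = 0.7967, hence k = 1/CV² = 1.58.
Then θ = mean/k = 72.8/1.58 = 46.2.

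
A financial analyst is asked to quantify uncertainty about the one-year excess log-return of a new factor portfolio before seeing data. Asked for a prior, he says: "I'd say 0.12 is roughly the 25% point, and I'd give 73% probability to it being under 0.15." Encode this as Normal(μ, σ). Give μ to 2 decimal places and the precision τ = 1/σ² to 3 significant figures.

The p-quantile of Normal(μ,σ) is μ + z_p·σ, with z_{0.25} = -0.6745 and z_{0.73} = 0.6128.
Eliminate σ: μ = (z₂·x₁ − z₁·x₂)/(z₂ − z₁) = (0.6128·0.12 − (-0.6745)·0.15)/1.287 = 0.14.
Then σ = (x₂ − x₁)/(z₂ − z₁) = (0.15 − 0.12)/1.287 = 0.02.
Precision τ = 1/σ² = 1/0.0233² = 1840.

μ = 0.14, τ = 1840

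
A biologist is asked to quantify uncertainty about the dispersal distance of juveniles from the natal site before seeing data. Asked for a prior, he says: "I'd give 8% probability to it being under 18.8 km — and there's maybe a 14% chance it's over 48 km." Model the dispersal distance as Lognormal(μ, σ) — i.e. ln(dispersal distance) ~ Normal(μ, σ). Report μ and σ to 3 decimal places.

μ ≈ 3.464, σ ≈ 0.377

If T ~ Lognormal(μ,σ) then ln T ~ Normal(μ,σ), so the p-quantile of ln T is μ + z_p·σ.
ln(18.8) = 2.934 and ln(48) = 3.871; z_{0.08} = -1.405, z_{0.86} = 1.08.
σ = (3.871 − 2.934)/(1.08 − (-1.405)) = 0.377.
μ = 2.934 − (-1.405)·0.377 = 3.464.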